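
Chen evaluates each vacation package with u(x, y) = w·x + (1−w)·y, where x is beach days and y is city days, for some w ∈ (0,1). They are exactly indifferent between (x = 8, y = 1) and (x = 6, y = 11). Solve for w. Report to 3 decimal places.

w = 0.833

Equating utilities: w·8 + (1−w)·1 = w·6 + (1−w)·11.
Rearranging, 2·w − 10·(1−w) = 0.
So w/(1−w) = 10/2 = 5.0000, giving w = 10/(2+10) = 0.833.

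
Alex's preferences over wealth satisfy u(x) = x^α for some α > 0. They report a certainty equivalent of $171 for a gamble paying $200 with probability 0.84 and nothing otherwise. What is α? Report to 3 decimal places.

α ≈ 1.113

EU(lottery) = 0.84·200^α + 0.16·0 = 0.84·200^α.
Indifference: 171^α = 0.84·200^α, so (171/200)^α = 0.84.
α = ln(0.84) / ln(171/200) = -0.174353/-0.156654 ≈ 1.113.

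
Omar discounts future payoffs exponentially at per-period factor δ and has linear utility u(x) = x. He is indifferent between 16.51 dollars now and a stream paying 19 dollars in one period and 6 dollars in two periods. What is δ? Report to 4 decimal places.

δ ≈ 0.7098

Present value of the stream is 19·δ + 6·δ². Indifference gives 19δ + 6δ² = 16.51.
That is, 6δ² + 19δ − 16.51 = 0, a quadratic in δ.
The positive root is δ = [−19 + √(19² + 4·6·16.51)] / (2·6) = (−19 + 27.518)/12 ≈ 0.7098.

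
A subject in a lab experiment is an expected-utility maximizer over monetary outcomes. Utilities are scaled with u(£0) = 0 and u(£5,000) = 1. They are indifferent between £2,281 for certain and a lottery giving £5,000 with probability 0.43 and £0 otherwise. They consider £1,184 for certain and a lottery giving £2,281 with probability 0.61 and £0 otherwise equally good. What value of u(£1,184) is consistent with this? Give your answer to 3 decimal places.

0.262

First, u(£2,281) = 0.43·u(£5,000) + 0.57·u(£0) = 0.43.
Then u(£1,184) = 0.61·u(£2,281) + 0.39·u(£0) = 0.61·0.43 + 0.39·0.00 = 0.2623.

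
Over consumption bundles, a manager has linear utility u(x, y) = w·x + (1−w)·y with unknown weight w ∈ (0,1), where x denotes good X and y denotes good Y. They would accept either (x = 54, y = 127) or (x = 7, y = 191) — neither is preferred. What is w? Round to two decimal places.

w = 0.58

Indifference: w·54 + (1−w)·127 = w·7 + (1−w)·191.
Rearranging, 47·w − 64·(1−w) = 0.
The marginal rate of substitution is 64/47, so w = 64/(47+64) = 0.58.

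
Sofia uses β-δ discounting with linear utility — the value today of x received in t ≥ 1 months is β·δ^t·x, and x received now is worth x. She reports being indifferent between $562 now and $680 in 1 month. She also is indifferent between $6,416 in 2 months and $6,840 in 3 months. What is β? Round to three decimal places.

The second indifference involves only future payoffs, so β cancels: β·δ^2·6416 = β·δ^3·6840, giving δ = 6416/6840 = 0.93801.
The first indifference: 562 = β·δ·680, so β = 562/(δ·680) = 562/(0.93801·680) ≈ 0.881.

β ≈ 0.881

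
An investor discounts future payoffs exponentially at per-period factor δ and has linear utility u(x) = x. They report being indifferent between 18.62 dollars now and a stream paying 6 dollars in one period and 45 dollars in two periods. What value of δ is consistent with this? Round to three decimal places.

δ ≈ 0.580

Present value of the stream is 6·δ + 45·δ². Indifference gives 6δ + 45δ² = 18.62.
So 45δ² + 6δ − 18.62 = 0.
δ = (−6 + √(6² + 4·45·18.62)) / (2·45) = (−6 + √3387.60) / 90 ≈ 0.580.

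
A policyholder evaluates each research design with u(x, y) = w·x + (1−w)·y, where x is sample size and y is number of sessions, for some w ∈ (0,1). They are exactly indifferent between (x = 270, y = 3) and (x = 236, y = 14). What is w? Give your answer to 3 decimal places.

w = 0.244

u(270,3) = u(236,14) means w·270 + (1−w)·3 = w·236 + (1−w)·14.
w·(270−236) = (1−w)·(14−3), i.e. w·34 = (1−w)·11.
Hence w = 11/(34+11) = 11/45 = 0.244.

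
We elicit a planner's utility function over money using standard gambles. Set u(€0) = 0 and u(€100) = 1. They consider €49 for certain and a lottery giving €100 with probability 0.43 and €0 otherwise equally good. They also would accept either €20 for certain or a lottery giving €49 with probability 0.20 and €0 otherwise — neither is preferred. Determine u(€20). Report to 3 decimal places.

0.086

First, u(€49) = 0.43·u(€100) + 0.57·u(€0) = 0.43.
Chaining: u(€20) = 0.20·0.43 + 0.80·0.00 = 0.0860.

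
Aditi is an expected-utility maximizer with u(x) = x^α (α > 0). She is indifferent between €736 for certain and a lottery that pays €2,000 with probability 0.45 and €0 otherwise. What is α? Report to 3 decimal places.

α ≈ 0.799

EU(lottery) = 0.45·2000^α + 0.55·0 = 0.45·2000^α.
Setting u(736) equal to that: 736^α = 0.45·2000^α ⇒ (736/2000)^α = 0.45.
Taking logs: α·ln(736/2000) = ln(0.45), so α = -0.798508 / -0.999672 ≈ 0.799.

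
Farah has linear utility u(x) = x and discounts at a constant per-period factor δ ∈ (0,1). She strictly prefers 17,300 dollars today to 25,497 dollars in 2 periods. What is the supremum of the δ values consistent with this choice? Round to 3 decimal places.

δ < 0.824

Comparing present values: 17300 > δ^2·25497.
Dividing by 25497: δ^2 < 0.67851. Both sides are positive, so the square root keeps the direction.
δ < 0.67851^(1/2) = 0.824.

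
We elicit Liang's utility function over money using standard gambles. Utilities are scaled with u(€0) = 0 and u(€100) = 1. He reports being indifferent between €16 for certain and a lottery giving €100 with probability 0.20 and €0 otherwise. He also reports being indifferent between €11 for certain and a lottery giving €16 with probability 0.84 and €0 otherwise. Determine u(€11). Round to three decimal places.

First, u(€16) = 0.20·u(€100) + 0.80·u(€0) = 0.20.
Then u(€11) = 0.84·u(€16) + 0.16·u(€0) = 0.84·0.20 + 0.16·0.00 = 0.1680.

0.168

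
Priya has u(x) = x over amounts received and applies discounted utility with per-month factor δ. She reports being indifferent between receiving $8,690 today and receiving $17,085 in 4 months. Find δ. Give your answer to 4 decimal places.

The payoff in 4 months is discounted by δ^4, so u(8690) = δ^4·u(17085) and δ^4 = u(8690)/u(17085).
With u(x) = x: δ^4 = 8690/17085 = 0.50863.
So δ = 0.50863^(1/4) ≈ 0.8445.

δ ≈ 0.8445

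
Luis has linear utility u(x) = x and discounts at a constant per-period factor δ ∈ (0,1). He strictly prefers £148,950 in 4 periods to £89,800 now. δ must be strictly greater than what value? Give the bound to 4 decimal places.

δ > 0.8812

Comparing present values: 89800 < δ^4·148950.
Dividing by 148950: δ^4 > 0.60289. Both sides are positive, so the 4th root keeps the direction.
δ > 0.60289^(1/4) = 0.8812.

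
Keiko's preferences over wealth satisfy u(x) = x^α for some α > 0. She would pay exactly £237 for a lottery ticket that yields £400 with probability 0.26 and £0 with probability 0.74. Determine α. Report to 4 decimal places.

α ≈ 2.5737

The lottery's expected utility is 0.26·u(400) + 0.74·u(0) = 0.26·400^α (since u(0) = 0 for α > 0).
Indifference: 237^α = 0.26·400^α, so (237/400)^α = 0.26.
Taking logs: α·ln(237/400) = ln(0.26), so α = -1.3470736 / -0.5234044 ≈ 2.5737.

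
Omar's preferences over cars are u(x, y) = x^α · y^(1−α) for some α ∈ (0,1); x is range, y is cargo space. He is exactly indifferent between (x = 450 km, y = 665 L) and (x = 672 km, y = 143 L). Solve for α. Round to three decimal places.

α ≈ 0.793

Set the two utilities equal: 450^α·665^(1−α) = 672^α·143^(1−α).
Rearrange to (450/672)^α = (143/665)^(1−α) and take logs: α·-0.401011 = (1−α)·-1.536942.
So α/(1−α) = (-1.536942)/(-0.401011) = 3.832668, and α = 3.832668/4.832668 ≈ 0.793.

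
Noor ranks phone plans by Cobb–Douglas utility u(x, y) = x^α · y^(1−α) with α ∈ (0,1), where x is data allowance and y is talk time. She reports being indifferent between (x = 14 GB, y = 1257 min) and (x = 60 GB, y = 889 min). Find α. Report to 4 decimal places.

α ≈ 0.1923

Indifference: 14^α · 1257^(1−α) = 60^α · 889^(1−α).
Taking logs: α·ln 14 + (1−α)·ln 1257 = α·ln 60 + (1−α)·ln 889, i.e. α·-1.4552872 = (1−α)·-0.3463860.
With A = -1.4552872 and B = -0.3463860: α·A = (1−α)·B, so α = B/(A+B) = -0.3463860/-1.8016732 ≈ 0.1923.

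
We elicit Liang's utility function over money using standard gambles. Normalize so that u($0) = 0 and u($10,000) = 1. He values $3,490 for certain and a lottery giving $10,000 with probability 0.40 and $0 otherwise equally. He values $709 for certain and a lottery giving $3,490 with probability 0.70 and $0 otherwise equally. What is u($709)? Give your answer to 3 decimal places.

First, u($3,490) = 0.40·u($10,000) + 0.60·u($0) = 0.40.
The second indifference gives u($709) = 0.70·u($3,490) + 0.30·u($0) = 0.70·0.40 + 0.30·0.00 = 0.2800.

0.280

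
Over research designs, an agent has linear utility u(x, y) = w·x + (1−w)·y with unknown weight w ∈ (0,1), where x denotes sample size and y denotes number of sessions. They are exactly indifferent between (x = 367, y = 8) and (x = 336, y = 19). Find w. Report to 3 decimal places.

Equating utilities: w·367 + (1−w)·8 = w·336 + (1−w)·19.
Rearranging, 31·w − 11·(1−w) = 0.
The marginal rate of substitution is 11/31, so w = 11/(31+11) = 0.262.

w = 0.262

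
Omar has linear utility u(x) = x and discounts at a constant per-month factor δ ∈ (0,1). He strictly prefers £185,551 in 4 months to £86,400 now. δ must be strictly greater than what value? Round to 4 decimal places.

δ > 0.8261

Under u(x) = x this choice says 86400 < δ^4·185551.
Dividing by 185551: δ^4 > 0.46564. Both sides are positive, so the 4th root keeps the direction.
δ > 0.46564^(1/4) = 0.8261.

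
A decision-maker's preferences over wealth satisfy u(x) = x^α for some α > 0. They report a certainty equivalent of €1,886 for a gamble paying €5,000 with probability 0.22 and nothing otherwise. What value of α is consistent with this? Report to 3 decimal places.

The lottery's expected utility is 0.22·u(5000) + 0.78·u(0) = 0.22·5000^α (since u(0) = 0 for α > 0).
Setting u(1886) equal to that: 1886^α = 0.22·5000^α ⇒ (1886/5000)^α = 0.22.
Taking logs: α·ln(1886/5000) = ln(0.22), so α = -1.514128 / -0.974980 ≈ 1.553.

α ≈ 1.553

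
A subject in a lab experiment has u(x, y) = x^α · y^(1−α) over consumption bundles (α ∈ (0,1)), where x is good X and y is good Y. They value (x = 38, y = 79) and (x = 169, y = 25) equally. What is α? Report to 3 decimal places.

Set the two utilities equal: 38^α·79^(1−α) = 169^α·25^(1−α).
Rearrange to (38/169)^α = (25/79)^(1−α) and take logs: α·-1.492313 = (1−α)·-1.150572.
Thus α·(-2.642885) = -1.150572, so α = -1.150572/-2.642885 ≈ 0.435.

α ≈ 0.435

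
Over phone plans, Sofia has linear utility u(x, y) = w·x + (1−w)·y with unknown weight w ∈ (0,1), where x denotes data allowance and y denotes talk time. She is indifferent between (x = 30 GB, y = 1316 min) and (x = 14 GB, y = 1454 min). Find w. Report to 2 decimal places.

w = 0.90

Equating utilities: w·30 + (1−w)·1316 = w·14 + (1−w)·1454.
Rearranging, 16·w − 138·(1−w) = 0.
So w/(1−w) = 138/16 = 8.6250, giving w = 138/(16+138) = 0.90.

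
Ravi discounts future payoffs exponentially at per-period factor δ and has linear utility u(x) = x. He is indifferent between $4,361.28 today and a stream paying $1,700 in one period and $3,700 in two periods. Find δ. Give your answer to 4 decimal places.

δ ≈ 0.8800

Present value of the stream is 1700·δ + 3700·δ². Indifference gives 1700δ + 3700δ² = 4361.28.
That is, 3700δ² + 1700δ − 4361.28 = 0, a quadratic in δ.
δ = (−1700 + √(1700² + 4·3700·4361.28)) / (2·3700) = (−1700 + √67436944.00) / 7400 ≈ 0.8800.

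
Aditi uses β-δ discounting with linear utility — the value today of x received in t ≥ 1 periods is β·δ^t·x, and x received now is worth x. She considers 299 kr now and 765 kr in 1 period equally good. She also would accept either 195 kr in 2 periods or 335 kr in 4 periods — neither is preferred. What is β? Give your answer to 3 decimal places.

The second indifference involves only future payoffs, so β cancels: β·δ^2·195 = β·δ^4·335, giving δ^2 = 195/335 = 0.58209, so δ = 0.76295.
Substituting δ into 299 = β·δ·765: β = 299/(583.655) ≈ 0.512.

β ≈ 0.512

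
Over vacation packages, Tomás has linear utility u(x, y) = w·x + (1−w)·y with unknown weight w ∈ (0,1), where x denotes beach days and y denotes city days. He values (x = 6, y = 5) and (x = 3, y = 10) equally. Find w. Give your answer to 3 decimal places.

Indifference: w·6 + (1−w)·5 = w·3 + (1−w)·10.
Rearranging, 3·w − 5·(1−w) = 0.
The marginal rate of substitution is 5/3, so w = 5/(3+5) = 0.625.

w = 0.625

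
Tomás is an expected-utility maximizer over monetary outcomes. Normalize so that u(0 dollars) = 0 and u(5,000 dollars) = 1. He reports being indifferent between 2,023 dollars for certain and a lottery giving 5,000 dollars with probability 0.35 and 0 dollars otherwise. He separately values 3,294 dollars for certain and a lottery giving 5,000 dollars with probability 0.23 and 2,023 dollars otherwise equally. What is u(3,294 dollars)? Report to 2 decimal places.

From the first indifference, u(2,023 dollars) = 0.35·u(5,000 dollars) + 0.65·u(0 dollars) = 0.35·1 + 0.65·0 = 0.35.
Then u(3,294 dollars) = 0.23·u(5,000 dollars) + 0.77·u(2,023 dollars) = 0.23·1.00 + 0.77·0.35 = 0.4995.

0.50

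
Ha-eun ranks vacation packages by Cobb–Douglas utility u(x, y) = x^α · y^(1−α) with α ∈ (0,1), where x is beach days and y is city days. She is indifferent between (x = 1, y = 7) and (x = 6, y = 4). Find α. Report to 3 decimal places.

α ≈ 0.238

Set the two utilities equal: 1^α·7^(1−α) = 6^α·4^(1−α).
Taking logs: α·ln 1 + (1−α)·ln 7 = α·ln 6 + (1−α)·ln 4, i.e. α·-1.791759 = (1−α)·-0.559616.
With A = -1.791759 and B = -0.559616: α·A = (1−α)·B, so α = B/(A+B) = -0.559616/-2.351375 ≈ 0.238.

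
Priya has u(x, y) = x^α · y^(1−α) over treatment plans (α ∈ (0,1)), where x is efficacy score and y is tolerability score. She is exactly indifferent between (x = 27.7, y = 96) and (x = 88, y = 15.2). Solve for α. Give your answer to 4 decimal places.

Indifference: 27.7^α · 96^(1−α) = 88^α · 15.2^(1−α).
Rearrange to (27.7/88)^α = (15.2/96)^(1−α) and take logs: α·-1.1559044 = (1−α)·-1.8430528.
With A = -1.1559044 and B = -1.8430528: α·A = (1−α)·B, so α = B/(A+B) = -1.8430528/-2.9989572 ≈ 0.6146.

α ≈ 0.6146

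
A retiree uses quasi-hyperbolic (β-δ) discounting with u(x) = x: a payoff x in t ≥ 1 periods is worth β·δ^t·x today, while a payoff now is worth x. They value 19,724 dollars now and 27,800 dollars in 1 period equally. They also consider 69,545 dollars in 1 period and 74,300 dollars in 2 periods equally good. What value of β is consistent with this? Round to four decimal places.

β ≈ 0.7580

The second indifference involves only future payoffs, so β cancels: β·δ^1·69545 = β·δ^2·74300, giving δ = 69545/74300 = 0.93600.
Now use the now-vs-future pair: 19724 = β·δ·27800 gives β = 19724/(0.93600·27800) ≈ 0.7580.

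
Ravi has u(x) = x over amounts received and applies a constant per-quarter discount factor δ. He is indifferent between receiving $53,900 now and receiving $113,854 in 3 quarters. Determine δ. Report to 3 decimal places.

δ ≈ 0.779

Indifference means u(53900) = δ^3 · u(113854), so δ^3 = u(53900)/u(113854).
With u(x) = x: δ^3 = 53900/113854 = 0.47341.
Hence δ = (0.47341)^(1/3) = 0.77938.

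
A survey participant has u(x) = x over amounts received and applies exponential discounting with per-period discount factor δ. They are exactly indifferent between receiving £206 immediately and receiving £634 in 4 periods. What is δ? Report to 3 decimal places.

δ ≈ 0.755

Equating discounted utilities: u(206) = δ^4·u(634) ⇒ δ^4 = u(206)/u(634).
With u(x) = x: δ^4 = 206/634 = 0.32492.
Hence δ = (0.32492)^(1/4) = 0.75500.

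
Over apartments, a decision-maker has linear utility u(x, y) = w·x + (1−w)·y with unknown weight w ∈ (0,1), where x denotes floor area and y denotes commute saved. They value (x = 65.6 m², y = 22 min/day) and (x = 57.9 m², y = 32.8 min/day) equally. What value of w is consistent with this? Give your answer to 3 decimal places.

Equating utilities: w·65.6 + (1−w)·22 = w·57.9 + (1−w)·32.8.
Rearranging, 7.7·w − 10.8·(1−w) = 0.
Hence w = 10.8/(7.7+10.8) = 10.8/18.5 = 0.584.

w = 0.584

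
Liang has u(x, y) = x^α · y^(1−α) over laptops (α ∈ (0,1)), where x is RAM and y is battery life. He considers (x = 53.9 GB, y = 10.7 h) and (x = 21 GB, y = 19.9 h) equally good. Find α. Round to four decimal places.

α ≈ 0.3970

Indifference: 53.9^α · 10.7^(1−α) = 21^α · 19.9^(1−α).
(53.9/21)^α = (19.9/10.7)^(1−α); take logs: α·ln(53.9/21) = (1−α)·ln(19.9/10.7), i.e. α·0.9426080 = (1−α)·0.6204760.
With A = 0.9426080 and B = 0.6204760: α·A = (1−α)·B, so α = B/(A+B) = 0.6204760/1.5630840 ≈ 0.3970.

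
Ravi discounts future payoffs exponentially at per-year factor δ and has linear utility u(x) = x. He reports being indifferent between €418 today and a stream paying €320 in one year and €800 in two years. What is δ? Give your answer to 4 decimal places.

δ ≈ 0.5500

Equating present values: 418 = 320δ + 800δ².
That is, 800δ² + 320δ − 418 = 0, a quadratic in δ.
By the quadratic formula (taking the positive root), δ = (−320 + √1440000.00) / 1600 ≈ 0.5500.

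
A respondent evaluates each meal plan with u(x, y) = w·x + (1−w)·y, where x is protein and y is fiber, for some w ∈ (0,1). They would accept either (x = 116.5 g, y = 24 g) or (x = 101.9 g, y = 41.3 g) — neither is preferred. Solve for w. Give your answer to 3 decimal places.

w = 0.542

u(116.5,24) = u(101.9,41.3) means w·116.5 + (1−w)·24 = w·101.9 + (1−w)·41.3.
w·(116.5−101.9) = (1−w)·(41.3−24), i.e. w·14.6 = (1−w)·17.3.
Hence w = 17.3/(14.6+17.3) = 17.3/31.9 = 0.542.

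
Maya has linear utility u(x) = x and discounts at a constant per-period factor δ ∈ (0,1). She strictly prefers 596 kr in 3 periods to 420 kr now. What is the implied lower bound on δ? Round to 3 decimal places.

Comparing present values: 420 < δ^3·596.
So δ^3 > 420/596 = 0.70470; taking the cube root of both positive sides preserves the inequality.
δ > 0.70470^(1/3) = 0.890.

δ > 0.890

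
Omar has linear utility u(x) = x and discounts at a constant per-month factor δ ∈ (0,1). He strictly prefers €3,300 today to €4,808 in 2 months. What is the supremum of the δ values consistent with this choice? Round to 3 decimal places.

Under u(x) = x this choice says 3300 > δ^2·4808.
Hence δ^2 < 3300/4808 = 0.68636, and x ↦ x^(1/2) is increasing on (0,∞).
δ < (3300/4808)^(1/2) ≈ 0.828.

δ < 0.828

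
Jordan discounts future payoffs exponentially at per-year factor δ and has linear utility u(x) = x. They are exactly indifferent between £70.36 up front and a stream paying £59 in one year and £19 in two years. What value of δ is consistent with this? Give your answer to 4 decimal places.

Present value of the stream is 59·δ + 19·δ². Indifference gives 59δ + 19δ² = 70.36.
So 19δ² + 59δ − 70.36 = 0.
By the quadratic formula (taking the positive root), δ = (−59 + √8828.36) / 38 ≈ 0.9200.

δ ≈ 0.9200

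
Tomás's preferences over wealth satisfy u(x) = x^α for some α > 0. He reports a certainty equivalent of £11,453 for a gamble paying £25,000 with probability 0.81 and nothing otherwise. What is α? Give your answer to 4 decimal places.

α ≈ 0.2699

Since u(0) = 0, the lottery's EU is 0.81·25000^α.
Equating: 11453^α = 0.81·25000^α, i.e. 0.4581^α = 0.81.
α = ln(0.81) / ln(11453/25000) = -0.2107210/-0.7806241 ≈ 0.2699.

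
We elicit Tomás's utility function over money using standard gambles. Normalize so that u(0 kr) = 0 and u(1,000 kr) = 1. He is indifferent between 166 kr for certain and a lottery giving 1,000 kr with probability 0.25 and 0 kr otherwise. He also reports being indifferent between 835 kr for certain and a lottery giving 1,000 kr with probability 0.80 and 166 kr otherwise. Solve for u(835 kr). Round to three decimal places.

0.850

The first gamble pins u(166 kr): it must equal 0.25·1 + 0.75·0 = 0.25.
Chaining: u(835 kr) = 0.80·1.00 + 0.20·0.25 = 0.8500.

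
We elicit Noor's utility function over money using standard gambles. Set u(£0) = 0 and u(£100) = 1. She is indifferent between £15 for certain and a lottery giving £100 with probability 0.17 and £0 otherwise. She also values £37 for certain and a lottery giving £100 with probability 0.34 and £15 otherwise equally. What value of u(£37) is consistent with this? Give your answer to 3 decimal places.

0.452

From the first indifference, u(£15) = 0.17·u(£100) + 0.83·u(£0) = 0.17·1 + 0.83·0 = 0.17.
Chaining: u(£37) = 0.34·1.00 + 0.66·0.17 = 0.4522.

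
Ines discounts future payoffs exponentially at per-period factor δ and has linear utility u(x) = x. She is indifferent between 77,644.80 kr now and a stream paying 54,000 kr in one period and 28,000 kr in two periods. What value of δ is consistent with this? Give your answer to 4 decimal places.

δ ≈ 0.9600

The stream is worth 54000δ + 28000δ² today, so 54000δ + 28000δ² = 77644.80.
So 28000δ² + 54000δ − 77644.80 = 0.
The positive root is δ = [−54000 + √(54000² + 4·28000·77644.80)] / (2·28000) = (−54000 + 107760.000)/56000 ≈ 0.9600.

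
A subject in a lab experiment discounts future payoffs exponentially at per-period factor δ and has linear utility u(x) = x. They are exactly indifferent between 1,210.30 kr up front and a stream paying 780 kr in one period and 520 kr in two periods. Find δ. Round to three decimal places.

δ ≈ 0.950

Present value of the stream is 780·δ + 520·δ². Indifference gives 780δ + 520δ² = 1210.30.
Rearranged: 520δ² + 780δ − 1210.30 = 0.
By the quadratic formula (taking the positive root), δ = (−780 + √3125824.00) / 1040 ≈ 0.950.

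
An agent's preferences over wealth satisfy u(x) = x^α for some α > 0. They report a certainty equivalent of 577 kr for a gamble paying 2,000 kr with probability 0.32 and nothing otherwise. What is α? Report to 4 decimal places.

α ≈ 0.9166

Since u(0) = 0, the lottery's EU is 0.32·2000^α.
Setting u(577) equal to that: 577^α = 0.32·2000^α ⇒ (577/2000)^α = 0.32.
Taking logs: α·ln(577/2000) = ln(0.32), so α = -1.1394343 / -1.2430602 ≈ 0.9166.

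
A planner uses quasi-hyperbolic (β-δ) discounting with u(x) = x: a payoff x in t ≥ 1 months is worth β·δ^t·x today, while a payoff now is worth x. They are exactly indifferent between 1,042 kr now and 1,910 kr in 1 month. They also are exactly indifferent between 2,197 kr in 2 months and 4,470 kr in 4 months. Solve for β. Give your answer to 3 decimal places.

From the later pair, β·δ^2·2197 = β·δ^4·4470; dividing through, δ^2 = 2197/4470 = 0.49150, so δ = 0.70107.
Substituting δ into 1042 = β·δ·1910: β = 1042/(1339.043) ≈ 0.778.

β ≈ 0.778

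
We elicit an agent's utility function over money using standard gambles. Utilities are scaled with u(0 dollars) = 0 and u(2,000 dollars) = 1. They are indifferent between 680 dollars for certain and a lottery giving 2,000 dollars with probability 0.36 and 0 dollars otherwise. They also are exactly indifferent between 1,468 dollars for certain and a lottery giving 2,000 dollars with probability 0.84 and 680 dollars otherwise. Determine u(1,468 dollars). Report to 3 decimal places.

The first gamble pins u(680 dollars): it must equal 0.36·1 + 0.64·0 = 0.36.
Then u(1,468 dollars) = 0.84·u(2,000 dollars) + 0.16·u(680 dollars) = 0.84·1.00 + 0.16·0.36 = 0.8976.

0.898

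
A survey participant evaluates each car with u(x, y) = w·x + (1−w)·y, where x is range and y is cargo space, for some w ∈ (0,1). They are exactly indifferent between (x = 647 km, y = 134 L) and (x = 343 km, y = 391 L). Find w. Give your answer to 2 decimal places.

u(647,134) = u(343,391) means w·647 + (1−w)·134 = w·343 + (1−w)·391.
w·(647−343) = (1−w)·(391−134), i.e. w·304 = (1−w)·257.
Hence w = 257/(304+257) = 257/561 = 0.46.

w = 0.46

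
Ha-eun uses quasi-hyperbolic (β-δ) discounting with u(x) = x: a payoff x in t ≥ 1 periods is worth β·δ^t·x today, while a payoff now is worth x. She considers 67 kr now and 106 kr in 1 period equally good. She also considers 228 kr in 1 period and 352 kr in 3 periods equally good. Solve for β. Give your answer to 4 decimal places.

β ≈ 0.7854

Both payoffs in the second observation are in the future, so β drops out: δ^1·228 = δ^3·352 ⇒ δ^2 = 228/352 = 0.64773, so δ = 0.80482.
The first indifference: 67 = β·δ·106, so β = 67/(δ·106) = 67/(0.80482·106) ≈ 0.7854.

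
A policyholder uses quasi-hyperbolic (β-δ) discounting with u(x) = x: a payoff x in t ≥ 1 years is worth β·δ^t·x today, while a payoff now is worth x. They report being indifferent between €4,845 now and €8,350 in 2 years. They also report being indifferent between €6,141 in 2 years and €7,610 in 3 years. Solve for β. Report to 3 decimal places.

β ≈ 0.891

The second indifference involves only future payoffs, so β cancels: β·δ^2·6141 = β·δ^3·7610, giving δ = 6141/7610 = 0.80696.
The first indifference: 4845 = β·δ^2·8350, so β = 4845/(δ^2·8350) = 4845/(0.65119·8350) ≈ 0.891.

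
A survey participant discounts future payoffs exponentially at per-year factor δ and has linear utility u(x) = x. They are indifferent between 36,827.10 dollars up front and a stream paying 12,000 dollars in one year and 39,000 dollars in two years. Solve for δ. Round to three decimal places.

δ ≈ 0.830

Present value of the stream is 12000·δ + 39000·δ². Indifference gives 12000δ + 39000δ² = 36827.10.
Rearranged: 39000δ² + 12000δ − 36827.10 = 0.
By the quadratic formula (taking the positive root), δ = (−12000 + √5889027600.00) / 78000 ≈ 0.830.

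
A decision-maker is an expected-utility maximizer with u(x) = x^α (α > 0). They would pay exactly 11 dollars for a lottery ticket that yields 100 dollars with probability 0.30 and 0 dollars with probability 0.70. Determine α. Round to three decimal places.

α ≈ 0.545

The lottery's expected utility is 0.30·u(100) + 0.70·u(0) = 0.30·100^α (since u(0) = 0 for α > 0).
Setting u(11) equal to that: 11^α = 0.30·100^α ⇒ (11/100)^α = 0.30.
Take logs: α = ln 0.30 / ln(11/100) ≈ 0.54546.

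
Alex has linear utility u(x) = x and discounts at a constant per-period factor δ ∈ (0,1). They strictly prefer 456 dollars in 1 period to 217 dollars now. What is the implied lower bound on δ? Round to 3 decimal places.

Under u(x) = x this choice says 217 < δ·456.
So δ > 217/456 = 0.47588.

δ > 0.476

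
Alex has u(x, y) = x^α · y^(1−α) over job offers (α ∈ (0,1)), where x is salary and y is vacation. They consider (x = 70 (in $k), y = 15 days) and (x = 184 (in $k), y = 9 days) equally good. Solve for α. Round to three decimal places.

α ≈ 0.346

Indifference: 70^α · 15^(1−α) = 184^α · 9^(1−α).
(70/184)^α = (9/15)^(1−α); take logs: α·ln(70/184) = (1−α)·ln(9/15), i.e. α·-0.966441 = (1−α)·-0.510826.
So α/(1−α) = (-0.510826)/(-0.966441) = 0.528564, and α = 0.528564/1.528564 ≈ 0.346.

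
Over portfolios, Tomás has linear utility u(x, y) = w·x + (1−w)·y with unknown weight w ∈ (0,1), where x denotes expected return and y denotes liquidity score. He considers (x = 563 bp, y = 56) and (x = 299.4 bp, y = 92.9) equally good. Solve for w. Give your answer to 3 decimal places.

Indifference: w·563 + (1−w)·56 = w·299.4 + (1−w)·92.9.
Rearranging, 263.6·w − 36.9·(1−w) = 0.
The marginal rate of substitution is 36.9/263.6, so w = 36.9/(263.6+36.9) = 0.123.

w = 0.123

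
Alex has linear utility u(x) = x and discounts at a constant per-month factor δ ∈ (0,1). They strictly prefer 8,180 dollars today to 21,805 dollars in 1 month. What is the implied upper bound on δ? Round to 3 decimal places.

The preference means 8180 > δ·21805.
Dividing through by 21805 gives δ < 0.37514.

δ < 0.375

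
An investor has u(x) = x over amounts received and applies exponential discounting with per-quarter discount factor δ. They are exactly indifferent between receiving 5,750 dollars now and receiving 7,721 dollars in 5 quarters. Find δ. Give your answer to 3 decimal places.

The payoff in 5 quarters is discounted by δ^5, so u(5750) = δ^5·u(7721) and δ^5 = u(5750)/u(7721).
With u(x) = x: δ^5 = 5750/7721 = 0.74472.
Hence δ = (0.74472)^(1/5) = 0.94276.

δ ≈ 0.943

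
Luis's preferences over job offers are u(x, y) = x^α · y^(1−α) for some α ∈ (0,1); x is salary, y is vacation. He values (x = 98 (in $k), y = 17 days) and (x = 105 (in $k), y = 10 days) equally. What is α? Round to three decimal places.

Set the two utilities equal: 98^α·17^(1−α) = 105^α·10^(1−α).
Rearrange to (98/105)^α = (10/17)^(1−α) and take logs: α·-0.068993 = (1−α)·-0.530628.
So α/(1−α) = (-0.530628)/(-0.068993) = 7.691041, and α = 7.691041/8.691041 ≈ 0.885.

α ≈ 0.885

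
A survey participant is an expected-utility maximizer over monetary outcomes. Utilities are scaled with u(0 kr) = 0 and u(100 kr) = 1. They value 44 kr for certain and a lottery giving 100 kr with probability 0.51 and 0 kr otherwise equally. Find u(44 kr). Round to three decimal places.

u(44 kr) equals the lottery's expected utility: 0.51·1 + 0.49·0 = 0.51.

0.510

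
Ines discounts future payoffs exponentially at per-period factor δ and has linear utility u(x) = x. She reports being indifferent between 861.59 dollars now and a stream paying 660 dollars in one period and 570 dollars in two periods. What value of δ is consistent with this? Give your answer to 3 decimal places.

The stream is worth 660δ + 570δ² today, so 660δ + 570δ² = 861.59.
Rearranged: 570δ² + 660δ − 861.59 = 0.
The positive root is δ = [−660 + √(660² + 4·570·861.59)] / (2·570) = (−660 + 1549.201)/1140 ≈ 0.780.

δ ≈ 0.780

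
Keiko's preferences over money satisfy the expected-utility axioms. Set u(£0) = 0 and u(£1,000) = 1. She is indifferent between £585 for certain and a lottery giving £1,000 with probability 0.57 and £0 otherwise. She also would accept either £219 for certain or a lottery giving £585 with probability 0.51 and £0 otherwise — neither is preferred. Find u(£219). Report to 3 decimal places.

0.291

First, u(£585) = 0.57·u(£1,000) + 0.43·u(£0) = 0.57.
The second indifference gives u(£219) = 0.51·u(£585) + 0.49·u(£0) = 0.51·0.57 + 0.49·0.00 = 0.2907.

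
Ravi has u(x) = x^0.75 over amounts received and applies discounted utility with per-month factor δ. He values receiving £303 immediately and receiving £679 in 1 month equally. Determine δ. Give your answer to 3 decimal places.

δ ≈ 0.546

The payoff in 1 month is discounted by δ, so u(303) = δ·u(679) and δ = u(303)/u(679).
Since u(x) = x^0.75, δ = (303/679)^0.75 = 0.44624^0.75 = 0.54598.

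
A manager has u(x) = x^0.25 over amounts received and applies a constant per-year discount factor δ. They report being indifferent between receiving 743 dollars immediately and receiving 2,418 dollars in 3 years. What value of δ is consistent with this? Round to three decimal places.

Indifference means u(743) = δ^3 · u(2418), so δ^3 = u(743)/u(2418).
With u(x) = x^0.25: δ^3 = 743^0.25/2418^0.25 = (743/2418)^0.25 = 0.74453.
Taking the cube root: δ = 0.74453^(1/3) ≈ 0.906.

δ ≈ 0.906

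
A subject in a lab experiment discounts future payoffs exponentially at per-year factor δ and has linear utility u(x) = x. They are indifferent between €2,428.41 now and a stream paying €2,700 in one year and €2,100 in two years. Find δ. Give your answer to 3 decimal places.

Present value of the stream is 2700·δ + 2100·δ². Indifference gives 2700δ + 2100δ² = 2428.41.
Rearranged: 2100δ² + 2700δ − 2428.41 = 0.
The positive root is δ = [−2700 + √(2700² + 4·2100·2428.41)] / (2·2100) = (−2700 + 5262.000)/4200 ≈ 0.610.

δ ≈ 0.610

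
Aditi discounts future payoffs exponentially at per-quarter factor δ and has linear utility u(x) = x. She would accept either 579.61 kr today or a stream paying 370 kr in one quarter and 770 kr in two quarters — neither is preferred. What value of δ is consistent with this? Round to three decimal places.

δ ≈ 0.660

Equating present values: 579.61 = 370δ + 770δ².
So 770δ² + 370δ − 579.61 = 0.
By the quadratic formula (taking the positive root), δ = (−370 + √1922098.80) / 1540 ≈ 0.660.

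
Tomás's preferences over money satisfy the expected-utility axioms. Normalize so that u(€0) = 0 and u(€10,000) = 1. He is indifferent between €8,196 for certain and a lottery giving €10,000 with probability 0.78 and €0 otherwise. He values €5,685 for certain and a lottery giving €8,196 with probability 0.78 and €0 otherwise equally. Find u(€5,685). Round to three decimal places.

0.608

From the first indifference, u(€8,196) = 0.78·u(€10,000) + 0.22·u(€0) = 0.78·1 + 0.22·0 = 0.78.
The second indifference gives u(€5,685) = 0.78·u(€8,196) + 0.22·u(€0) = 0.78·0.78 + 0.22·0.00 = 0.6084.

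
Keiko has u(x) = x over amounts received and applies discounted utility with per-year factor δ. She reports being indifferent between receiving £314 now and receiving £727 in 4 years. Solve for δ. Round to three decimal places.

The payoff in 4 years is discounted by δ^4, so u(314) = δ^4·u(727) and δ^4 = u(314)/u(727).
With u(x) = x: δ^4 = 314/727 = 0.43191.
Hence δ = (0.43191)^(1/4) = 0.81068.

δ ≈ 0.811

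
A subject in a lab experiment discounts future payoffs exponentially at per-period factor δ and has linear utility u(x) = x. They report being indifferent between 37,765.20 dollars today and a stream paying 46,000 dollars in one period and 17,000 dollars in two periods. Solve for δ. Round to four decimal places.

The stream is worth 46000δ + 17000δ² today, so 46000δ + 17000δ² = 37765.20.
Rearranged: 17000δ² + 46000δ − 37765.20 = 0.
By the quadratic formula (taking the positive root), δ = (−46000 + √4684033600.00) / 34000 ≈ 0.6600.

δ ≈ 0.6600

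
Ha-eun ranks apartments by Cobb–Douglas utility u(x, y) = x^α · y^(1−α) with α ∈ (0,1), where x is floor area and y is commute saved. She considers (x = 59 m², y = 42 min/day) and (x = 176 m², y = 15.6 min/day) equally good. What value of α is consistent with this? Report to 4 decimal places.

α ≈ 0.4754

Set the two utilities equal: 59^α·42^(1−α) = 176^α·15.6^(1−α).
(59/176)^α = (15.6/42)^(1−α); take logs: α·ln(59/176) = (1−α)·ln(15.6/42), i.e. α·-1.0929466 = (1−α)·-0.9903987.
So α/(1−α) = (-0.9903987)/(-1.0929466) = 0.9061730, and α = 0.9061730/1.9061730 ≈ 0.4754.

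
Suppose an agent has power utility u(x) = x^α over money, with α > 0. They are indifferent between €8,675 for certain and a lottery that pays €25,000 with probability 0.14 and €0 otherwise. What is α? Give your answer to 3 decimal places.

α ≈ 1.858

EU(lottery) = 0.14·25000^α + 0.86·0 = 0.14·25000^α.
Equating: 8675^α = 0.14·25000^α, i.e. 0.3470^α = 0.14.
Taking logs: α·ln(8675/25000) = ln(0.14), so α = -1.966113 / -1.058430 ≈ 1.858.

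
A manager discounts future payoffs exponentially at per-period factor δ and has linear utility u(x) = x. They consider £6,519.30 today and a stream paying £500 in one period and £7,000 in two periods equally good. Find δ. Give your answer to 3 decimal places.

The stream is worth 500δ + 7000δ² today, so 500δ + 7000δ² = 6519.30.
Rearranged: 7000δ² + 500δ − 6519.30 = 0.
By the quadratic formula (taking the positive root), δ = (−500 + √182790400.00) / 14000 ≈ 0.930.

δ ≈ 0.930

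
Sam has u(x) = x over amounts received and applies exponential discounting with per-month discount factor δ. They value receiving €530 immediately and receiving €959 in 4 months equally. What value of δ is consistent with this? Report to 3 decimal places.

δ ≈ 0.862

Indifference means u(530) = δ^4 · u(959), so δ^4 = u(530)/u(959).
With u(x) = x: δ^4 = 530/959 = 0.55266.
Taking the 4th root: δ = 0.55266^(1/4) ≈ 0.862.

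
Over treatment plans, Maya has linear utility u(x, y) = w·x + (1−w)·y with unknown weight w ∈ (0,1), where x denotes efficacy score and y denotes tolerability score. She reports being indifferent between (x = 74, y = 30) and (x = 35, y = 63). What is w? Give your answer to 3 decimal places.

w = 0.458

u(74,30) = u(35,63) means w·74 + (1−w)·30 = w·35 + (1−w)·63.
w·(74−35) = (1−w)·(63−30), i.e. w·39 = (1−w)·33.
So w/(1−w) = 33/39 = 0.8462, giving w = 33/(39+33) = 0.458.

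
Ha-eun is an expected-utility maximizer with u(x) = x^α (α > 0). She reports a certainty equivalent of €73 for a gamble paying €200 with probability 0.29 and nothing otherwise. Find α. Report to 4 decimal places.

α ≈ 1.2282

Since u(0) = 0, the lottery's EU is 0.29·200^α.
Setting u(73) equal to that: 73^α = 0.29·200^α ⇒ (73/200)^α = 0.29.
Take logs: α = ln 0.29 / ln(73/200) ≈ 1.228223.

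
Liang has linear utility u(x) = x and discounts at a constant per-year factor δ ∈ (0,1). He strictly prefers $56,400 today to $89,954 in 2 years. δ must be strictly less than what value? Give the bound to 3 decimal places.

Under u(x) = x this choice says 56400 > δ^2·89954.
Hence δ^2 < 56400/89954 = 0.62699, and x ↦ x^(1/2) is increasing on (0,∞).
δ < 0.62699^(1/2) = 0.792.

δ < 0.792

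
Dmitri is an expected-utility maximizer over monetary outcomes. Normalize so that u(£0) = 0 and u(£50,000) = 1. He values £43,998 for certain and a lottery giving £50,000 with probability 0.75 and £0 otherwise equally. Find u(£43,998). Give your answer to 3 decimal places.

0.750

u(£43,998) equals the lottery's expected utility: 0.75·1 + 0.25·0 = 0.75.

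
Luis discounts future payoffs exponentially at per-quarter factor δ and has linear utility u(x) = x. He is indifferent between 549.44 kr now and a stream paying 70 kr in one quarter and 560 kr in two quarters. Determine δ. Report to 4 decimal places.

δ ≈ 0.9300

The stream is worth 70δ + 560δ² today, so 70δ + 560δ² = 549.44.
Rearranged: 560δ² + 70δ − 549.44 = 0.
By the quadratic formula (taking the positive root), δ = (−70 + √1235645.60) / 1120 ≈ 0.9300.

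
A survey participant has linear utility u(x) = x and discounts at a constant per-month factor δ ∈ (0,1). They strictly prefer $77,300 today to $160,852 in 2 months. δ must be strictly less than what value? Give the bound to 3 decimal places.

Under u(x) = x this choice says 77300 > δ^2·160852.
Hence δ^2 < 77300/160852 = 0.48057, and x ↦ x^(1/2) is increasing on (0,∞).
δ < 0.48057^(1/2) = 0.693.

δ < 0.693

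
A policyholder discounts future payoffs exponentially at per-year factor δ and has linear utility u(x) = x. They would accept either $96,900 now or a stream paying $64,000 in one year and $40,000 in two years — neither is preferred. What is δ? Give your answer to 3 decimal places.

Present value of the stream is 64000·δ + 40000·δ². Indifference gives 64000δ + 40000δ² = 96900.
That is, 40000δ² + 64000δ − 96900 = 0, a quadratic in δ.
The positive root is δ = [−64000 + √(64000² + 4·40000·96900)] / (2·40000) = (−64000 + 140000.000)/80000 ≈ 0.950.

δ ≈ 0.950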